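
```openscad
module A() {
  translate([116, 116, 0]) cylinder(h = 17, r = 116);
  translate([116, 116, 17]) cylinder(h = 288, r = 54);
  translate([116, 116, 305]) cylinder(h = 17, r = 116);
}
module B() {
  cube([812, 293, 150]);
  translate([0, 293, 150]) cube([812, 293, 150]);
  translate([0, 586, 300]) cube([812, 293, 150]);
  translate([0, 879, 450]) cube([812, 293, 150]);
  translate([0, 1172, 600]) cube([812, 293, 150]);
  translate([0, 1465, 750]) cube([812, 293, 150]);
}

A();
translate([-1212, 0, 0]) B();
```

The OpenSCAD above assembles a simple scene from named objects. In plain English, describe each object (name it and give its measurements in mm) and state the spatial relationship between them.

A is a spool: two coaxial disc flanges of radius 116 mm and thickness 17 mm, joined by a core cylinder of radius 54 mm and height 288 mm. The lower flange rests on z = 0 and the three cylinders share a vertical axis.

B is a straight staircase of 6 solid steps. Each step is 812 mm wide (x), 293 mm deep (y, the going) and 150 mm tall (the rise). The first step rests on the floor; each subsequent step sits one going further in +y and one rise higher in +z, directly behind and above the previous step with no overlap.

The staircase is on the floor beside the spool on its −x side.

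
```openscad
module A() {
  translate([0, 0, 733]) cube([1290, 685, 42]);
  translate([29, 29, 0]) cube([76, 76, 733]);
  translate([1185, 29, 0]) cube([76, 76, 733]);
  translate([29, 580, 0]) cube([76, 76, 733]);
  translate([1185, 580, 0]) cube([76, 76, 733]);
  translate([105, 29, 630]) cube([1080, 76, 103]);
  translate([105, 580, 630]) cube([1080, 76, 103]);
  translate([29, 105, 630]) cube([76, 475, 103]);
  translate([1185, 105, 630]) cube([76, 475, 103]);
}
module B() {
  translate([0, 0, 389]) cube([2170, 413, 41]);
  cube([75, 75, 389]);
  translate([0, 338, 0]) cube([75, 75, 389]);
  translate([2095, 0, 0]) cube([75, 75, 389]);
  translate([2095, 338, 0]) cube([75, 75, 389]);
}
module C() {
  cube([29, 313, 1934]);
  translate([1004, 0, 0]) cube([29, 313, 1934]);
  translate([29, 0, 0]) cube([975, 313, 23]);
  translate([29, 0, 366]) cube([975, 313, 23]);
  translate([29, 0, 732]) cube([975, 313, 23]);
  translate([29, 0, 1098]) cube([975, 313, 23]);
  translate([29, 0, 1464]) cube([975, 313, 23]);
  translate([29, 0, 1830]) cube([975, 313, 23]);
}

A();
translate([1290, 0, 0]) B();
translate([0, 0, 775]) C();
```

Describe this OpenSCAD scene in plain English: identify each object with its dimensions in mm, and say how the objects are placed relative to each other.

A is a table: top 1290 mm (x) × 685 mm (y), 42 mm thick, upper face at z = 775 mm, on four 76×76 mm square legs, each inset 29 mm from the nearest pair of top edges, running from z = 0 to the bottom of the top. Four apron rails, 76 mm thick and 103 mm tall, run between adjacent legs with their top edges flush with the underside of the top and their outer faces flush with the legs' outer faces.

B is a bench: a 2170×413 mm seat slab, 41 mm thick, top at z = 430 mm, on four 75×75 mm square legs flush with the seat corners and standing on z = 0.

C is a bookshelf 1033 mm wide overall, 313 mm deep and 1934 mm tall. The two sides are 29 mm thick vertical panels. 6 horizontal shelves of 23 mm thickness span between the inner faces of the sides; the lowest shelf sits on the floor and shelves are stacked with a clear vertical gap of 343 mm between each pair.

The bench is against the table's +x side, with their −y faces flush. The bookshelf is on top of the table.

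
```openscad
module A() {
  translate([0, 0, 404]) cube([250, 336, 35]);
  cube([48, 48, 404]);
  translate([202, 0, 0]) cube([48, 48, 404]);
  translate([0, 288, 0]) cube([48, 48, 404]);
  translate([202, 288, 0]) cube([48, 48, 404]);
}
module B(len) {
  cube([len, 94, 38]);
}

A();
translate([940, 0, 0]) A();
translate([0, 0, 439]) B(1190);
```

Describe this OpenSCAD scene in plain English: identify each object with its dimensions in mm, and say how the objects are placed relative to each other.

A is a four-legged stool. The seat is 250×336 mm, 35 mm thick, top at z = 439 mm. It stands on four square legs, each 48×48 mm in cross-section, from z = 0 to the seat underside, each flush with a corner of the seat.

B is a rectangular beam 1190 mm long (x), 94 mm deep (y), 38 mm thick (z).

The beam spans the tops of two stools placed 690 mm apart, resting at z = 439 mm.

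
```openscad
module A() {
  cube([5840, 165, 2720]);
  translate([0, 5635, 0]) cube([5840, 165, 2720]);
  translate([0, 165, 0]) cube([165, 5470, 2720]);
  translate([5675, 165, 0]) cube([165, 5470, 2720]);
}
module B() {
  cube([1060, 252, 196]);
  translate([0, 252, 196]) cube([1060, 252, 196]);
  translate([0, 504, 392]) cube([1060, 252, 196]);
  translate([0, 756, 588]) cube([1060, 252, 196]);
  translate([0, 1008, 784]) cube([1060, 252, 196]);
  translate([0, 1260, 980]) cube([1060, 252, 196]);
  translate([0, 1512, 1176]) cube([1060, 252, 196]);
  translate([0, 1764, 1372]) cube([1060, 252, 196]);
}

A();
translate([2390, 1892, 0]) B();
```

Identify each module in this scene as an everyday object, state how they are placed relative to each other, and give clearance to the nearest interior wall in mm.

Clearances: x = 2225, y = 1727; minimum 1727 mm.

A is a house frame. B is a staircase. The staircase sits inside the house frame, centred. The clearance to the nearest interior wall is 1727 mm.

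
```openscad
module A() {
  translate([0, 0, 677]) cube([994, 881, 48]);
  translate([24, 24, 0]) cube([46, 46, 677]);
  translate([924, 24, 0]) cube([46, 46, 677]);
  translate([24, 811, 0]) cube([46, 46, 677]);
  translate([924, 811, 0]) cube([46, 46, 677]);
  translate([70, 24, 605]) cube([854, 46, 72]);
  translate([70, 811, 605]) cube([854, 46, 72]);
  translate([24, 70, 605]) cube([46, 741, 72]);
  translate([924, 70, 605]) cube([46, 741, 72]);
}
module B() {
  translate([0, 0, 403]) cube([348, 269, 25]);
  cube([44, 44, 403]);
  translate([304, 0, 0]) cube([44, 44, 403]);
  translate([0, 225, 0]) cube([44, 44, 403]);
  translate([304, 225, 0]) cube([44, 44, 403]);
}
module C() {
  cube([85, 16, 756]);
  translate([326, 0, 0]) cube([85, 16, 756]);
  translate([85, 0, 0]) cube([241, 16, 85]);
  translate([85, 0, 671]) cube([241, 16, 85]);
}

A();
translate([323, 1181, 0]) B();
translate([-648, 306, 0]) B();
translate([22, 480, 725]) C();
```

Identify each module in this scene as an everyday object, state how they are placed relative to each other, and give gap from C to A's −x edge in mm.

A is a table. B is a stool. C is a picture frame. Two stools sit around the table at the +y, −x sides. The picture frame is on top of the table. The gap from the picture frame to the table's −x edge is 22 mm.

The picture frame's min-x is at 22; the table's min-x is 0; gap = 22 mm.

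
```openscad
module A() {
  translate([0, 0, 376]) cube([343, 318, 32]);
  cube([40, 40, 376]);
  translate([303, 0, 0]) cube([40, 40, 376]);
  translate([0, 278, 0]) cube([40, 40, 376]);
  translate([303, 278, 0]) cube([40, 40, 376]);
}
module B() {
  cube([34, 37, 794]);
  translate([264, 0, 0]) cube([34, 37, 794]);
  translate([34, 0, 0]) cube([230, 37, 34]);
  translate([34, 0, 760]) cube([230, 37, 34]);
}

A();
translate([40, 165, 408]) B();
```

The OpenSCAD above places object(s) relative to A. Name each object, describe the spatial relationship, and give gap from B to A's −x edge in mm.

A is a stool. B is a picture frame. The picture frame is on top of the stool. The gap from the picture frame to the stool's −x edge is 40 mm.

The picture frame's min-x is at 40; the stool's min-x is 0; gap = 40 mm.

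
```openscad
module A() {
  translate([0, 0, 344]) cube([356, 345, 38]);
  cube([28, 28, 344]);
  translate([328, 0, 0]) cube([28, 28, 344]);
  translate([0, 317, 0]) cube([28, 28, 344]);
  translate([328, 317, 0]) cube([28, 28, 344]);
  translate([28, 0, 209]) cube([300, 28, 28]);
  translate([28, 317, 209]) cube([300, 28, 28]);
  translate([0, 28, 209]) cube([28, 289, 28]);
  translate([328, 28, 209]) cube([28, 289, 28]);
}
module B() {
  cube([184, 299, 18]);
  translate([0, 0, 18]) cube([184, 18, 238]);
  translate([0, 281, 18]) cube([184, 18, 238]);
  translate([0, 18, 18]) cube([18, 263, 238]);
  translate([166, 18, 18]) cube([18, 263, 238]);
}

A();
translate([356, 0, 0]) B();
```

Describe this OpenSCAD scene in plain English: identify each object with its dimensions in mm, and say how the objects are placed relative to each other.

A is a four-legged stool. The seat is 356×345 mm, 38 mm thick, top at z = 382 mm. It stands on four square legs, each 28×28 mm in cross-section, from z = 0 to the seat underside, each flush with a corner of the seat. Four stretchers, 28 mm wide and 28 mm tall, connect adjacent legs with their undersides at z = 209 mm, each running between the inner faces of the legs it joins and aligned with the legs' outer faces on the other axis.

B is an open storage box with external size 184×299×256 mm and wall thickness 18 mm (the base is also 18 mm thick). The base covers the whole footprint; the four walls stand on the base, with the y-facing walls full-width and the x-facing walls fitting between their inner faces.

The open box is against the stool's +x side, with their −y faces flush.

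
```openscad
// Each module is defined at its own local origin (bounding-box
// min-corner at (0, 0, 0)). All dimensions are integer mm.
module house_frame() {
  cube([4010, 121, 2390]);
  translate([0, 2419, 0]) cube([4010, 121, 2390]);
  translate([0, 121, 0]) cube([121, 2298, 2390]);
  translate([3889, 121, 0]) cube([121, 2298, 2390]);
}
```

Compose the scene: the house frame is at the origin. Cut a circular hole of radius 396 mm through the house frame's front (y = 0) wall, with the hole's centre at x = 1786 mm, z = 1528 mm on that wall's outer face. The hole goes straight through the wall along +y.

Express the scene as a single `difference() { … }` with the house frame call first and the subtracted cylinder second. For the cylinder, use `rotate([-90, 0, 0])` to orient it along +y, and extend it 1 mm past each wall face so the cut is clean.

difference() {
  house_frame();
  translate([1786, -1, 1528]) rotate([-90, 0, 0]) cylinder(h = 123, r = 396);
}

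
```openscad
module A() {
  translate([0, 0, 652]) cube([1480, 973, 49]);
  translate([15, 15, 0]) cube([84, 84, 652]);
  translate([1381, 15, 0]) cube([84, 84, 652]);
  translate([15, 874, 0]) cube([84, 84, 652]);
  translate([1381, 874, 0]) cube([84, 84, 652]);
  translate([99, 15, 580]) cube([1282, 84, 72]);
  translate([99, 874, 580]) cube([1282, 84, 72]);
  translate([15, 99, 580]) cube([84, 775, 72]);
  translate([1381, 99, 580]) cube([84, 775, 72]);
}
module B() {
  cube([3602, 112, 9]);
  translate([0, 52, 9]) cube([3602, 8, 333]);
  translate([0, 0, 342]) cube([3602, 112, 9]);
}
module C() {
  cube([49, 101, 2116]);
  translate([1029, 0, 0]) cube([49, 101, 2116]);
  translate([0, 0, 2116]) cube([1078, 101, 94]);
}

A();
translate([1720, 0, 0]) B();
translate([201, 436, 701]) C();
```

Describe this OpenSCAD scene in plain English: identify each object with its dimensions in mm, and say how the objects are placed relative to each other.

A is a rectangular dining table. The top is 1480×973×49 mm with its upper surface at z = 701 mm. It stands on four 84×84 mm square legs, each inset 15 mm from the nearest pair of top edges, running from the floor to the underside of the top. Four apron rails, 84 mm thick and 72 mm tall, run between adjacent legs with their top edges flush with the underside of the top and their outer faces flush with the legs' outer faces.

B is an I-beam lying along x, 3602 mm long. Overall section height 351 mm. Two flanges 112 mm wide (y) and 9 mm thick, one on the floor and one at the top; a web 8 mm thick runs between them, centred on the flange width.

C is a rectangular door frame: two vertical jambs of 49×101 mm section, 2116 mm tall, with a clear opening 980 mm wide between their inner faces. A header 94 mm tall and 101 mm deep lies on top of the jambs and spans the full outside width.

The I-beam is on the floor beside the table on its +x side. The door frame is on top of the table, centred.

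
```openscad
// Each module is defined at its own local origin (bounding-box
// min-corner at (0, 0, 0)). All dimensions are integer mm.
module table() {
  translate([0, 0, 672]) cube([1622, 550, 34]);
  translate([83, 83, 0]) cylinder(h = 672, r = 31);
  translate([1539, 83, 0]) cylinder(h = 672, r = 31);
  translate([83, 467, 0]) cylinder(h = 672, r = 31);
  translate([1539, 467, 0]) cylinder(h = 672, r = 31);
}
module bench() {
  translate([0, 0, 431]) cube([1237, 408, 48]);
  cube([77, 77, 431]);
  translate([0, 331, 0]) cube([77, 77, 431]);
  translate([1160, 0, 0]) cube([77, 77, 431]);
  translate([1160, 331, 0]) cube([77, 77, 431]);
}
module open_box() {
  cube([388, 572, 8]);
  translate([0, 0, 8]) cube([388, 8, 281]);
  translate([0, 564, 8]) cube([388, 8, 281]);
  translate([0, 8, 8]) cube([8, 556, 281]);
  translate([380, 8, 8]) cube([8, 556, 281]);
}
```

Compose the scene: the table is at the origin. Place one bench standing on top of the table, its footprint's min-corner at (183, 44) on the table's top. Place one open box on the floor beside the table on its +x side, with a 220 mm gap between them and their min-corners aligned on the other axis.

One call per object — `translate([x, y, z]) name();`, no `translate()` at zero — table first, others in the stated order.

table();
translate([183, 44, 706]) bench();
translate([1842, 0, 0]) open_box();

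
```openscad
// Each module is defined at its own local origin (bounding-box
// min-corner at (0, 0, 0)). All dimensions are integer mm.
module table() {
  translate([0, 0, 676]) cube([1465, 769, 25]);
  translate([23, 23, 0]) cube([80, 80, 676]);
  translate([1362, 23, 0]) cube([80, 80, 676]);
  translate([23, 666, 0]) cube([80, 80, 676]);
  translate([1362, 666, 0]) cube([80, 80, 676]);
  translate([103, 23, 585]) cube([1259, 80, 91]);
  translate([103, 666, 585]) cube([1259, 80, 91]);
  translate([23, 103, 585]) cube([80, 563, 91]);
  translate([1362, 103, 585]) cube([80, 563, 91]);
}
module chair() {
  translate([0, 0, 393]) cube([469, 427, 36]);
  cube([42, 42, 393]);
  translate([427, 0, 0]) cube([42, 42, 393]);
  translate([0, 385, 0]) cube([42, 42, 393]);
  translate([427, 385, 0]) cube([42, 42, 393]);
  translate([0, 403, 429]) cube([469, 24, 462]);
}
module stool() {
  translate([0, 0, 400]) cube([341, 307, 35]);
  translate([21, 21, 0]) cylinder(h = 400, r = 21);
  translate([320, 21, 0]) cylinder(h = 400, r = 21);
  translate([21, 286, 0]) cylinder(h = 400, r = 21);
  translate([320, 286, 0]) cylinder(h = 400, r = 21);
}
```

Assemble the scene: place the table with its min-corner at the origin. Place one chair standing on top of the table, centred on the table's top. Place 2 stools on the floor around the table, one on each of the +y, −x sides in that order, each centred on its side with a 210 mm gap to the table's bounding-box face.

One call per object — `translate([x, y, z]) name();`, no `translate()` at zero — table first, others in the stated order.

table();
translate([498, 171, 701]) chair();
translate([562, 979, 0]) stool();
translate([-551, 231, 0]) stool();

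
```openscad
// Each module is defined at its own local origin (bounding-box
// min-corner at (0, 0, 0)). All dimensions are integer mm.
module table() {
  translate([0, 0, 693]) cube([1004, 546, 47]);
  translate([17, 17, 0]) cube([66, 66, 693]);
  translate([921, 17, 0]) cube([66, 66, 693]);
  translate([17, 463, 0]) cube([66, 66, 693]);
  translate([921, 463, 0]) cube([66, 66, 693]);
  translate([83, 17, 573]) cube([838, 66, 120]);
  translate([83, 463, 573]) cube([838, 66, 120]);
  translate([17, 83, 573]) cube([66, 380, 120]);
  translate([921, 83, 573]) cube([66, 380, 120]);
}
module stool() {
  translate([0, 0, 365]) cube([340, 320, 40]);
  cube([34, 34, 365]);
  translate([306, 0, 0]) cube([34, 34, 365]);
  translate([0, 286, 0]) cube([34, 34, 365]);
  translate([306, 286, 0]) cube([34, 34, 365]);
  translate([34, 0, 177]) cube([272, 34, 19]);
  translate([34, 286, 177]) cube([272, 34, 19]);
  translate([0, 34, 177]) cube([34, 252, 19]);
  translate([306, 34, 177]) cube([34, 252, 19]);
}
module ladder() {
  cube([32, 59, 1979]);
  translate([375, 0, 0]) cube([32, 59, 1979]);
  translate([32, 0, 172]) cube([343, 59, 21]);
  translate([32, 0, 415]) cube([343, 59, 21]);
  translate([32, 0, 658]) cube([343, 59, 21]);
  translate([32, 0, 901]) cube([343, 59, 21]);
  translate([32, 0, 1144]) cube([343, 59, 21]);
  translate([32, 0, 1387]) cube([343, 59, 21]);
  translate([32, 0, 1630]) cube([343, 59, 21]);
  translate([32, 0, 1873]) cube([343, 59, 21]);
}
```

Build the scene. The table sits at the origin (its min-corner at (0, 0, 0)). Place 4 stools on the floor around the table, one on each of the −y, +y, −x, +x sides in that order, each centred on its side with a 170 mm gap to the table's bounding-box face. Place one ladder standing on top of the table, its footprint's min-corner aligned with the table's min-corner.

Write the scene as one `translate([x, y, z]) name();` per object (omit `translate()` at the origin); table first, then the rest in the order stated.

table();
translate([332, -490, 0]) stool();
translate([332, 716, 0]) stool();
translate([-510, 113, 0]) stool();
translate([1174, 113, 0]) stool();
translate([0, 0, 740]) ladder();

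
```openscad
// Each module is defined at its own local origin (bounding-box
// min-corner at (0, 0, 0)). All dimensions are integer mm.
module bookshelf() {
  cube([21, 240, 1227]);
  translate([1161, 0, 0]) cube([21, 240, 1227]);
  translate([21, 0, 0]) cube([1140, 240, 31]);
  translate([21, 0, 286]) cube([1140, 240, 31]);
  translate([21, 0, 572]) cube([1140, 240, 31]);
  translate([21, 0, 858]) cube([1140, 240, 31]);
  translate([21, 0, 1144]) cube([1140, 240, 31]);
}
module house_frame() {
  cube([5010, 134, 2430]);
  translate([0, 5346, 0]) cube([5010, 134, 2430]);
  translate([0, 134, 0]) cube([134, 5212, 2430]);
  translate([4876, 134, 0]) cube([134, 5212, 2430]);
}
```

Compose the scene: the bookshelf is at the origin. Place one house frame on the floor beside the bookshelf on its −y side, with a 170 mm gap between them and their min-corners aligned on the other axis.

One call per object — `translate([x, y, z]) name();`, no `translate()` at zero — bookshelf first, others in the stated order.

bookshelf();
translate([0, -5650, 0]) house_frame();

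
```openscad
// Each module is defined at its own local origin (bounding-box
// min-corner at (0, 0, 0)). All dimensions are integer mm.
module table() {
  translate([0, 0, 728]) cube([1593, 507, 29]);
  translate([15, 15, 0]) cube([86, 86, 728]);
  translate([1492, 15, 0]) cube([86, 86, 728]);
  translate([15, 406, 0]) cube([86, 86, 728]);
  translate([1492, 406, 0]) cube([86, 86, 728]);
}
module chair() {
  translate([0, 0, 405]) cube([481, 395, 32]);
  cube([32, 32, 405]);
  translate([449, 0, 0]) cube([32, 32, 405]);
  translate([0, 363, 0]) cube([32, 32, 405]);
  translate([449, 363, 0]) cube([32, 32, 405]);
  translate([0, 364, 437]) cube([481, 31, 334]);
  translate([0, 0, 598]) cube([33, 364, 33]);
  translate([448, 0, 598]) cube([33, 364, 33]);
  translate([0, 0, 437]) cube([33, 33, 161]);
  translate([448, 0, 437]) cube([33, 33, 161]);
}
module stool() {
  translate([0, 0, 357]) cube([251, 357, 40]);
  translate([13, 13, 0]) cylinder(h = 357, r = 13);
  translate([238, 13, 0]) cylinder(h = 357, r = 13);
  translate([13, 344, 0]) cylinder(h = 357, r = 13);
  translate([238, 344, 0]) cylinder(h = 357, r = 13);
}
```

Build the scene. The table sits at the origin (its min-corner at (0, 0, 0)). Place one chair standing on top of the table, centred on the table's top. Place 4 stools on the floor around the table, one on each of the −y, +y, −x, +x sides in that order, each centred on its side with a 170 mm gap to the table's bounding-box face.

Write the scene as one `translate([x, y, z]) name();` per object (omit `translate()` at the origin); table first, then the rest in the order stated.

table();
translate([556, 56, 757]) chair();
translate([671, -527, 0]) stool();
translate([671, 677, 0]) stool();
translate([-421, 75, 0]) stool();
translate([1763, 75, 0]) stool();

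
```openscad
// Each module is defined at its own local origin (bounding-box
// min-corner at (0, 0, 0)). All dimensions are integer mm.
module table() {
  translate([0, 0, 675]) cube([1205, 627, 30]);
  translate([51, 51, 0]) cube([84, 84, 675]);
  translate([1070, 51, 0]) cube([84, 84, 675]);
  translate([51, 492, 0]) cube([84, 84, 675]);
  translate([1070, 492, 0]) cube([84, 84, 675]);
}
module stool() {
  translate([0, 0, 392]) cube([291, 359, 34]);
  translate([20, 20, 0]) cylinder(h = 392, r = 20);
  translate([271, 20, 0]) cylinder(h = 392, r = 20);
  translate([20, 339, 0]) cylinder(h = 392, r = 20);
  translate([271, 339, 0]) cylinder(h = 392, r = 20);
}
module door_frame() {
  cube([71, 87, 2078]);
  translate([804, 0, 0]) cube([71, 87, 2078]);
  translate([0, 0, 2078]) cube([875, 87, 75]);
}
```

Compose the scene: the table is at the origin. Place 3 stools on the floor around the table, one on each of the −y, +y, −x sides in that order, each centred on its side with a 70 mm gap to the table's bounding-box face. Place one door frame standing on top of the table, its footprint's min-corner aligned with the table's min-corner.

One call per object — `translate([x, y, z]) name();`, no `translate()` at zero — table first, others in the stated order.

table();
translate([457, -429, 0]) stool();
translate([457, 697, 0]) stool();
translate([-361, 134, 0]) stool();
translate([0, 0, 705]) door_frame();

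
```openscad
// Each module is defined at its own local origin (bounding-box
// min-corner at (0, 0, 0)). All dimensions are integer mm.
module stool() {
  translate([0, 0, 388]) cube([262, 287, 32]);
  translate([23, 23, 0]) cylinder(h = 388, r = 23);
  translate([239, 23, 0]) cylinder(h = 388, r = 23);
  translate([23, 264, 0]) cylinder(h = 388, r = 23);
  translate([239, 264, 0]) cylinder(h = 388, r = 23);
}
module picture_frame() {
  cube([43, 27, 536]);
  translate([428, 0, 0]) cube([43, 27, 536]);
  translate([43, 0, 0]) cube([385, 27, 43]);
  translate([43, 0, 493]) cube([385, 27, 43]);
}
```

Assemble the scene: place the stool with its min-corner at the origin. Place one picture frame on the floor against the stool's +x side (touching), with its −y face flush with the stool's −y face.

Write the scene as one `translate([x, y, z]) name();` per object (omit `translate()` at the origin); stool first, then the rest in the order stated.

stool();
translate([262, 0, 0]) picture_frame();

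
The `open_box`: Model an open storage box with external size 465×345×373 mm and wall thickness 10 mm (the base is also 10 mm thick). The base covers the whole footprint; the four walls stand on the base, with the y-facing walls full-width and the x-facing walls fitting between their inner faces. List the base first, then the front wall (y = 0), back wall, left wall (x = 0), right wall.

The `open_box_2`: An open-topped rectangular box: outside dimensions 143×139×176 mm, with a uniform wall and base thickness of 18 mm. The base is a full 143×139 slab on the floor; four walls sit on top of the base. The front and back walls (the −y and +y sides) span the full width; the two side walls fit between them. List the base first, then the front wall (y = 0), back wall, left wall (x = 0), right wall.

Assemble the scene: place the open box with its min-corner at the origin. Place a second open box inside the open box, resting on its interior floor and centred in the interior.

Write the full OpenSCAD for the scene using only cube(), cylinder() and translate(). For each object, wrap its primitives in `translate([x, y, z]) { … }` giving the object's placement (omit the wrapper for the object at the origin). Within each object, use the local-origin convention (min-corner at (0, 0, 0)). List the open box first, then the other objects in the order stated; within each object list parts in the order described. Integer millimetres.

cube([465, 345, 10]);
translate([0, 0, 10]) cube([465, 10, 363]);
translate([0, 335, 10]) cube([465, 10, 363]);
translate([0, 10, 10]) cube([10, 325, 363]);
translate([455, 10, 10]) cube([10, 325, 363]);
translate([161, 103, 10]) {
  cube([143, 139, 18]);
  translate([0, 0, 18]) cube([143, 18, 158]);
  translate([0, 121, 18]) cube([143, 18, 158]);
  translate([0, 18, 18]) cube([18, 103, 158]);
  translate([125, 18, 18]) cube([18, 103, 158]);
}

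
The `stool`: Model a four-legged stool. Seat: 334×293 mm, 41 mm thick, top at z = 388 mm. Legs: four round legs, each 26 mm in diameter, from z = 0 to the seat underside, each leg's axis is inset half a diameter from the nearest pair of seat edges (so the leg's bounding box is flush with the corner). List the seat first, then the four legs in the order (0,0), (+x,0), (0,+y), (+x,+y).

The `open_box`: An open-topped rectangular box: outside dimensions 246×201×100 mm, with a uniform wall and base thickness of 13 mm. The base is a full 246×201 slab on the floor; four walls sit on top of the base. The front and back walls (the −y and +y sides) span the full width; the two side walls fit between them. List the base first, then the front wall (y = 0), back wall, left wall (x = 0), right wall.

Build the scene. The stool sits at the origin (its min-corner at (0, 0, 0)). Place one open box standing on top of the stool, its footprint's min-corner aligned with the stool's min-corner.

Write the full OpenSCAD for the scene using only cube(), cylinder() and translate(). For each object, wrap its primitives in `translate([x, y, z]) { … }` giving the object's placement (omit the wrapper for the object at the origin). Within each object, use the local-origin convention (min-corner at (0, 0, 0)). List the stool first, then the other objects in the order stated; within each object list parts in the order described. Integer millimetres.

translate([0, 0, 347]) cube([334, 293, 41]);
translate([13, 13, 0]) cylinder(h = 347, r = 13);
translate([321, 13, 0]) cylinder(h = 347, r = 13);
translate([13, 280, 0]) cylinder(h = 347, r = 13);
translate([321, 280, 0]) cylinder(h = 347, r = 13);
translate([0, 0, 388]) {
  cube([246, 201, 13]);
  translate([0, 0, 13]) cube([246, 13, 87]);
  translate([0, 188, 13]) cube([246, 13, 87]);
  translate([0, 13, 13]) cube([13, 175, 87]);
  translate([233, 13, 13]) cube([13, 175, 87]);
}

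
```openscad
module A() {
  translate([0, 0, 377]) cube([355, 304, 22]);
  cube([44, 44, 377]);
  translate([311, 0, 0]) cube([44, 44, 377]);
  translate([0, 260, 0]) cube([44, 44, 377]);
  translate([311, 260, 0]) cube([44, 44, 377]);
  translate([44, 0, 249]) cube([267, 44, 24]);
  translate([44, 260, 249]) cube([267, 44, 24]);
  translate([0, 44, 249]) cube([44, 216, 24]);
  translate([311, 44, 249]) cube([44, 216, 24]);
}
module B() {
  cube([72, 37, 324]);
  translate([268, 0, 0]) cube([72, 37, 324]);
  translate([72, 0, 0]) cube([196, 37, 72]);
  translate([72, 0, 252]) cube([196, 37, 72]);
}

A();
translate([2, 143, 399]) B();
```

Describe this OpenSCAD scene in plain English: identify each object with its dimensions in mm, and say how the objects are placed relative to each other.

A is a four-legged stool. The seat is a 355×304×22 mm slab whose top surface is at z = 399 mm; four square legs, each 44×44 mm in cross-section, run from the floor (z = 0) to the underside of the seat, each flush with a corner of the seat. Four stretchers, 44 mm wide and 24 mm tall, connect adjacent legs with their undersides at z = 249 mm, each running between the inner faces of the legs it joins and aligned with the legs' outer faces on the other axis.

B is a picture frame with a 196×180 mm rectangular opening (x by z) and a uniform 72 mm border on every side. Frame depth is 37 mm along y. It is built from two vertical stiles running the full outside height and two horizontal rails spanning the gap between the stiles.

The picture frame is on top of the stool.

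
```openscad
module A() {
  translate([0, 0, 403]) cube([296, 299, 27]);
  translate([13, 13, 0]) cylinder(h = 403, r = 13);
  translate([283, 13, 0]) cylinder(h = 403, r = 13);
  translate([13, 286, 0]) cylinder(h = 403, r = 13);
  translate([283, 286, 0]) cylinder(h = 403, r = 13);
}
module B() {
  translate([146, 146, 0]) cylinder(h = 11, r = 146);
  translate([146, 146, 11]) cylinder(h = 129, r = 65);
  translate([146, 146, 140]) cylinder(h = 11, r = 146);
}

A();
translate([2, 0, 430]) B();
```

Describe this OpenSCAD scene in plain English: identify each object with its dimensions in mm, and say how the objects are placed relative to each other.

A is a four-legged stool. The seat is 296×299 mm, 27 mm thick, top at z = 430 mm. It stands on four round legs, each 26 mm in diameter, from z = 0 to the seat underside, each leg's axis is inset half a diameter from the nearest pair of seat edges (so the leg's bounding box is flush with the corner).

B is a spool: two coaxial disc flanges of radius 146 mm and thickness 11 mm, joined by a core cylinder of radius 65 mm and height 129 mm. The lower flange rests on z = 0 and the three cylinders share a vertical axis.

The spool is on top of the stool.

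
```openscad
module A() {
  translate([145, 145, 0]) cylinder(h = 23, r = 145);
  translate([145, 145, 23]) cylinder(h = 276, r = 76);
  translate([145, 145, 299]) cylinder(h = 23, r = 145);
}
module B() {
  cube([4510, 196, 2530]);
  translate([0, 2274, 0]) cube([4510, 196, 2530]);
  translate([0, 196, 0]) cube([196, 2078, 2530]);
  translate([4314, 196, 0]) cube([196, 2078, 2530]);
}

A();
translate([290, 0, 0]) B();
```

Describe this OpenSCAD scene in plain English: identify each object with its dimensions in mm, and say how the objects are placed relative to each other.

A is a spool: two coaxial disc flanges of radius 145 mm and thickness 23 mm, joined by a core cylinder of radius 76 mm and height 276 mm. The lower flange rests on z = 0 and the three cylinders share a vertical axis.

B is a box-shaped house frame (walls only): outside footprint 4510×2470 mm, wall height 2530 mm, wall thickness 196 mm. The two y-facing walls run the full x-width; the two x-facing walls fit between the inner faces of the y-facing walls.

The house frame is against the spool's +x side, with their −y faces flush.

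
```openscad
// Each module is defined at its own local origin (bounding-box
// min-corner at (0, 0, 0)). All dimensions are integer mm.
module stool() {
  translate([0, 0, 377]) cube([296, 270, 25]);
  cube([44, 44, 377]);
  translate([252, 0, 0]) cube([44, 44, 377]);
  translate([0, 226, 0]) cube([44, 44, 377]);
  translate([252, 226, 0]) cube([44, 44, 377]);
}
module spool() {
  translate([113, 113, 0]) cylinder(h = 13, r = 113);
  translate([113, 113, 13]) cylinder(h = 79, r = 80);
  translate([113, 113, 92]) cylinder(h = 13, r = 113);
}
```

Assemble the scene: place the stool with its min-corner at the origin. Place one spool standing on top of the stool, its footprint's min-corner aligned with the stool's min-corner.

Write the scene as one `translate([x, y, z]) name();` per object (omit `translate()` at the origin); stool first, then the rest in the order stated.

stool();
translate([0, 0, 402]) spool();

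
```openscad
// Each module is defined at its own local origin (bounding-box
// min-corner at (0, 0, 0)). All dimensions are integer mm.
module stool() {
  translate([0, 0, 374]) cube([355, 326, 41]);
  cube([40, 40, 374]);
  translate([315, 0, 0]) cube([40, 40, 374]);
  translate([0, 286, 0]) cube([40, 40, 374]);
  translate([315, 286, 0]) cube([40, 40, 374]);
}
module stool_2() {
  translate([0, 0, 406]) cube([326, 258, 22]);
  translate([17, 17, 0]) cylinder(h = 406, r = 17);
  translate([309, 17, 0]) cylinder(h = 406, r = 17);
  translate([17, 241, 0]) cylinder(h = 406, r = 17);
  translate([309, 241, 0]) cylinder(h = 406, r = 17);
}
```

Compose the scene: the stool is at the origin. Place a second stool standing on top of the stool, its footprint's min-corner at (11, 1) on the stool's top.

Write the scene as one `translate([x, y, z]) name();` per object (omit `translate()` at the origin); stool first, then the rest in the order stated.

stool();
translate([11, 1, 415]) stool_2();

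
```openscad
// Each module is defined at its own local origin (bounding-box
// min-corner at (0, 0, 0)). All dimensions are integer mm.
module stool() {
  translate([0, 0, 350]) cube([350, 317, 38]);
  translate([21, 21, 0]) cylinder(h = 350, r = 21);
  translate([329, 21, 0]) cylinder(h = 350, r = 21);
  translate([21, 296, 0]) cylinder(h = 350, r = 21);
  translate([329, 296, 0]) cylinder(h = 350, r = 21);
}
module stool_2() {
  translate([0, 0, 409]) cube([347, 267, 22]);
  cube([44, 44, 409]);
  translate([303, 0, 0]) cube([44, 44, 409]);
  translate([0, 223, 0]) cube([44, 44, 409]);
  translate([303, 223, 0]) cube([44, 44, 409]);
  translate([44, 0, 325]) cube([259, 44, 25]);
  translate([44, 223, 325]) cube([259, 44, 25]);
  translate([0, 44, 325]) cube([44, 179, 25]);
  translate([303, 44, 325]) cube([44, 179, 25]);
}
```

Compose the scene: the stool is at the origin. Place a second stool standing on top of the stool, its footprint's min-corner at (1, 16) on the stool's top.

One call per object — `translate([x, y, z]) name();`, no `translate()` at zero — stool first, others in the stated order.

stool();
translate([1, 16, 388]) stool_2();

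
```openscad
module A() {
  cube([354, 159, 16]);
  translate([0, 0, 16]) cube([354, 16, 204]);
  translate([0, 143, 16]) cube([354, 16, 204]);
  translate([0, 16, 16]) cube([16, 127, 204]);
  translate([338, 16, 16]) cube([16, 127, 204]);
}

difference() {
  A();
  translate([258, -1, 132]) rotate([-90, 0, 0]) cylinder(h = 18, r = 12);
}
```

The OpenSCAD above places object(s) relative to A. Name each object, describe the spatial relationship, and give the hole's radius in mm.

A is an open box. The open box has a circular hole through its front wall. The hole's radius is 12 mm.

The subtracted cylinder has r = 12 mm.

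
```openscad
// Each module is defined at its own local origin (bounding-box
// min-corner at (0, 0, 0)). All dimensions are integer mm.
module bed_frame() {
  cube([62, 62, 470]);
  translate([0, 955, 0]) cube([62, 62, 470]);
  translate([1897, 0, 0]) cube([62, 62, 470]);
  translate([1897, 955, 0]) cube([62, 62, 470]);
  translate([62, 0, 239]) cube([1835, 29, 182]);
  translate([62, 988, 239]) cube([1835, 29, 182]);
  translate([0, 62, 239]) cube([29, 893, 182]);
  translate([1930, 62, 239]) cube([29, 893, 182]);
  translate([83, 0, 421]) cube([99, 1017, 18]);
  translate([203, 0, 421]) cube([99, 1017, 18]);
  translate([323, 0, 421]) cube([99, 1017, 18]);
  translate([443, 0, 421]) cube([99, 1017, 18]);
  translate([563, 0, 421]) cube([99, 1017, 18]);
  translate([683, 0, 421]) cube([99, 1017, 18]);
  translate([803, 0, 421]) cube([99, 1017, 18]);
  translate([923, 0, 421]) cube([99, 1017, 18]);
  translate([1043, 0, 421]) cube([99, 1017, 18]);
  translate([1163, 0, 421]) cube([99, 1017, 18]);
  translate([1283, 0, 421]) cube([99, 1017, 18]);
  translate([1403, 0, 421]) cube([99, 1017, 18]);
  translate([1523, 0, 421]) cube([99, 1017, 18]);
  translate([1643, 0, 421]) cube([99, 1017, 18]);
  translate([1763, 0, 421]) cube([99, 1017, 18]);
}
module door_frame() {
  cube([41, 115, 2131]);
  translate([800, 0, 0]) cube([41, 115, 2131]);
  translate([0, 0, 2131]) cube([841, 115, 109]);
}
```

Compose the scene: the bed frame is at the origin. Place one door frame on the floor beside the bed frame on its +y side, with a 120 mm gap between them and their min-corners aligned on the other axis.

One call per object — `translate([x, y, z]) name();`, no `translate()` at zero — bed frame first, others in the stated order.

bed_frame();
translate([0, 1137, 0]) door_frame();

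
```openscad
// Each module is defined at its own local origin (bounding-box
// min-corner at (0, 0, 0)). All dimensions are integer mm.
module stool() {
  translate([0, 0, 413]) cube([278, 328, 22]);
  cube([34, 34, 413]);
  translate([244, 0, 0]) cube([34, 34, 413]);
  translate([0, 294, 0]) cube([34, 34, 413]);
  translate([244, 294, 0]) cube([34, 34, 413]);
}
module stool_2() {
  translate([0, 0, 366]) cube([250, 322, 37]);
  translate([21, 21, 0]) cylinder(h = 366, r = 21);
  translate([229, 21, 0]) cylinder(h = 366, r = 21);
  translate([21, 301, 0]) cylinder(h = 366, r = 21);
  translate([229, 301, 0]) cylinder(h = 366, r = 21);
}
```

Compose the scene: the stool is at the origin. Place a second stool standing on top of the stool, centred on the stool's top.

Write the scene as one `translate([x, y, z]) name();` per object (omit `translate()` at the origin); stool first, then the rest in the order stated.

stool();
translate([14, 3, 435]) stool_2();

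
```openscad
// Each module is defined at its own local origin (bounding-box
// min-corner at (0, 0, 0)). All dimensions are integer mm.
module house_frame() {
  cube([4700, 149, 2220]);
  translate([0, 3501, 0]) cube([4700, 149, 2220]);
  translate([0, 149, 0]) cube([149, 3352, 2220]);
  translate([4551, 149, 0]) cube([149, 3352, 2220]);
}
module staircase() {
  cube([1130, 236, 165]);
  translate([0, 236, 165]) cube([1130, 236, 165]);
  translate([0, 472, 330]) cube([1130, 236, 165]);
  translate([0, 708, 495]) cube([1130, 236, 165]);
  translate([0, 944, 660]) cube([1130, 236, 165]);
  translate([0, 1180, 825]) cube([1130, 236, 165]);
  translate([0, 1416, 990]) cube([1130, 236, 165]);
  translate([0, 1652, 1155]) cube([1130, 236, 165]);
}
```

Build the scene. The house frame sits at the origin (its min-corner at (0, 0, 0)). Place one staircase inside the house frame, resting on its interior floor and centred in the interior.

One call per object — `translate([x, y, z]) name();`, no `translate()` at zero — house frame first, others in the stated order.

house_frame();
translate([1785, 881, 0]) staircase();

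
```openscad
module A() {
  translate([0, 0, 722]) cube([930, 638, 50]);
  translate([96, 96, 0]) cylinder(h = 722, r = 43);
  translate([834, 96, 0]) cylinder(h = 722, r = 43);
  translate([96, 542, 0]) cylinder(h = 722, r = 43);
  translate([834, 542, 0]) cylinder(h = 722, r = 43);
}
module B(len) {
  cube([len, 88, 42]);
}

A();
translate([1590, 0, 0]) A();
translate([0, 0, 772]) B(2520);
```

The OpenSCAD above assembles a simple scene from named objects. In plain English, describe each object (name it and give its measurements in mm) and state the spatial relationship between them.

A is a rectangular dining table. The top is 930×638×50 mm with its upper surface at z = 772 mm. It stands on four round legs of 86 mm diameter, each leg's bounding box inset 53 mm from the nearest pair of top edges, running from the floor to the underside of the top.

B is a rectangular beam 2520 mm long (x), 88 mm deep (y), 42 mm thick (z).

The beam spans the tops of two tables placed 660 mm apart, resting at z = 772 mm.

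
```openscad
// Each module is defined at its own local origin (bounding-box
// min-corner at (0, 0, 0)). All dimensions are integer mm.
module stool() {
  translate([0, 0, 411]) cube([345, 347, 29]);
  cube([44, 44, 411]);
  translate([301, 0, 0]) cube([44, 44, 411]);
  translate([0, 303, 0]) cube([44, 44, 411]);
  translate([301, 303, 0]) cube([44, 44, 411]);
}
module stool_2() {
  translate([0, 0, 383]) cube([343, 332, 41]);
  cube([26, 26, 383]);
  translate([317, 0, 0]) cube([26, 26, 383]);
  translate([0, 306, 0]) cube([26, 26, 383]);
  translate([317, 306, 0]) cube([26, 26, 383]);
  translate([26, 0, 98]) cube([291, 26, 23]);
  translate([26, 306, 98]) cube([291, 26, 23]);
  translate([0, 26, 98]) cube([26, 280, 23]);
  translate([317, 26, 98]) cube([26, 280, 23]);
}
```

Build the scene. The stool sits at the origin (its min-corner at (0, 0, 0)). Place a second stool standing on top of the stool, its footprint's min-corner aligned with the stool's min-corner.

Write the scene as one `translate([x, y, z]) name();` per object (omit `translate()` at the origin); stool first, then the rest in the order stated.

stool();
translate([0, 0, 440]) stool_2();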